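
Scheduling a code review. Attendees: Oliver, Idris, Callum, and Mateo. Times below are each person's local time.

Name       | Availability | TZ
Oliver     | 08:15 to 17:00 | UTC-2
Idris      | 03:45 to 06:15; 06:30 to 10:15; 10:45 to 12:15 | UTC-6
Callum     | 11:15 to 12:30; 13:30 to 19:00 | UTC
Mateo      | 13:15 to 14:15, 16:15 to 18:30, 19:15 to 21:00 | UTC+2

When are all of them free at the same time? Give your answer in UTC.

Oliver in UTC: 10:15-19:00 (add 2h to convert from UTC-2).
Idris in UTC: 09:45-12:15, 12:30-16:15, 16:45-18:15 (add 6h to convert from UTC-6).
Callum in UTC: 11:15-12:30, 13:30-19:00.
Mateo in UTC: 11:15-12:15, 14:15-16:30, 17:15-19:00 (subtract 2h to convert from UTC+2).
Oliver ∩ Idris: 10:15-12:15, 12:30-16:15, 16:45-18:15.
Oliver ∩ Idris ∩ Callum: 11:15-12:15, 13:30-16:15, 16:45-18:15.
Oliver ∩ Idris ∩ Callum ∩ Mateo: 11:15-12:15, 14:15-16:15, 17:15-18:15.

11:15-12:15, 14:15-16:15, 17:15-18:15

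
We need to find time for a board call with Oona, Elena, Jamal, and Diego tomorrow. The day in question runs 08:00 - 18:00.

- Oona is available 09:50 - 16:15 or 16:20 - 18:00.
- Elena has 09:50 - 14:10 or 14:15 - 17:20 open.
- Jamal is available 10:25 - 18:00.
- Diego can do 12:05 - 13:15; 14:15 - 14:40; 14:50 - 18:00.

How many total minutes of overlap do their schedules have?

Oona ∩ Elena: 09:50-14:10, 14:15-16:15, 16:20-17:20.
Oona ∩ Elena ∩ Jamal: 10:25-14:10, 14:15-16:15, 16:20-17:20.
Oona ∩ Elena ∩ Jamal ∩ Diego: 12:05-13:15, 14:15-14:40, 14:50-16:15, 16:20-17:20.
Those are the intersection windows.
Summing the common windows: 70 + 25 + 85 + 60 = 240 minutes.

240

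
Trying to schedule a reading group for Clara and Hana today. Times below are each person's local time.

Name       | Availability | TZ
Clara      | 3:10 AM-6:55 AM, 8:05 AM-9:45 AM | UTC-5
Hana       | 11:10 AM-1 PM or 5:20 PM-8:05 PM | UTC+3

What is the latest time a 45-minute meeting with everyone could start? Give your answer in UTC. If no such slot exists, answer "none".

09:15

Clara in UTC: 08:10-11:55, 13:05-14:45 (add 5h to convert from UTC-5).
Hana in UTC: 08:10-10:00, 14:20-17:05 (subtract 3h to convert from UTC+3).
Clara ∩ Hana: 08:10-10:00, 14:20-14:45.
The last common window of at least 45 minutes is 08:10-10:00; a 45-minute meeting can start as late as 09:15 and still end by 10:00.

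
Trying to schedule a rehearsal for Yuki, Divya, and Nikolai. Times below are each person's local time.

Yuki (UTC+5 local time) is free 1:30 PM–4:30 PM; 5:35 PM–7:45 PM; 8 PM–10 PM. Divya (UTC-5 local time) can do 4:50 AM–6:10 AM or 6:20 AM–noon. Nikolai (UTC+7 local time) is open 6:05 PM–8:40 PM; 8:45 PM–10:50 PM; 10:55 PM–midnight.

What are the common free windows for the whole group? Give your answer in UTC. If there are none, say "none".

11:05-11:10, 11:20-11:30, 12:35-13:40, 13:45-14:45, 15:00-15:50, 15:55-17:00

Yuki in UTC: 08:30-11:30, 12:35-14:45, 15:00-17:00 (subtract 5h to convert from UTC+5).
Divya in UTC: 09:50-11:10, 11:20-17:00 (add 5h to convert from UTC-5).
Nikolai in UTC: 11:05-13:40, 13:45-15:50, 15:55-17:00 (subtract 7h to convert from UTC+7).
Yuki ∩ Divya: 09:50-11:10, 11:20-11:30, 12:35-14:45, 15:00-17:00.
Yuki ∩ Divya ∩ Nikolai: 11:05-11:10, 11:20-11:30, 12:35-13:40, 13:45-14:45, 15:00-15:50, 15:55-17:00.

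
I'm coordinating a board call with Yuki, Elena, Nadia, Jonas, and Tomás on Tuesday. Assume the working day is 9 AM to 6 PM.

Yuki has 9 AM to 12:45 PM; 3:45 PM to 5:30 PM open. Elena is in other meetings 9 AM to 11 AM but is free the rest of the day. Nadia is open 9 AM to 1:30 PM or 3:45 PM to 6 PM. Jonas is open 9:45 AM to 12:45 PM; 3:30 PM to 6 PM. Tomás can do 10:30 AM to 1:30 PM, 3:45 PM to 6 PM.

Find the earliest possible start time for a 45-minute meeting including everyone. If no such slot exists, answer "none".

11:00

Yuki free: 09:00-12:45, 15:45-17:30.
Elena free: 11:00-18:00 (invert busy blocks within the working day).
Nadia free: 09:00-13:30, 15:45-18:00.
Jonas free: 09:45-12:45, 15:30-18:00.
Tomás free: 10:30-13:30, 15:45-18:00.
Yuki ∩ Elena: 11:00-12:45, 15:45-17:30.
Yuki ∩ Elena ∩ Nadia: 11:00-12:45, 15:45-17:30.
Yuki ∩ Elena ∩ Nadia ∩ Jonas: 11:00-12:45, 15:45-17:30.
Yuki ∩ Elena ∩ Nadia ∩ Jonas ∩ Tomás: 11:00-12:45, 15:45-17:30.
Those are the intersection windows.
The first common window of at least 45 minutes is 11:00-12:45, so the earliest start is 11:00.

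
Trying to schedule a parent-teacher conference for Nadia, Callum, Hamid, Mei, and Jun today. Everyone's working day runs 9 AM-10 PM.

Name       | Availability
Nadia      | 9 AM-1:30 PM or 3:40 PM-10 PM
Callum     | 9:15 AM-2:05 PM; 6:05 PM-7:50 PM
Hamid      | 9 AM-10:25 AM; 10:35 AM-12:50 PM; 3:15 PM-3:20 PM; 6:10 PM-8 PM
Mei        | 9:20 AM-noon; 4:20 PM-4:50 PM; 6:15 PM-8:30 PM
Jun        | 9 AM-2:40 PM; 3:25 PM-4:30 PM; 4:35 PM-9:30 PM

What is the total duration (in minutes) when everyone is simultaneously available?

Nadia ∩ Callum: 09:15-13:30, 18:05-19:50.
Nadia ∩ Callum ∩ Hamid: 09:15-10:25, 10:35-12:50, 18:10-19:50.
Nadia ∩ Callum ∩ Hamid ∩ Mei: 09:20-10:25, 10:35-12:00, 18:15-19:50.
Nadia ∩ Callum ∩ Hamid ∩ Mei ∩ Jun: 09:20-10:25, 10:35-12:00, 18:15-19:50.
Summing the common windows: 65 + 85 + 95 = 245 minutes.

245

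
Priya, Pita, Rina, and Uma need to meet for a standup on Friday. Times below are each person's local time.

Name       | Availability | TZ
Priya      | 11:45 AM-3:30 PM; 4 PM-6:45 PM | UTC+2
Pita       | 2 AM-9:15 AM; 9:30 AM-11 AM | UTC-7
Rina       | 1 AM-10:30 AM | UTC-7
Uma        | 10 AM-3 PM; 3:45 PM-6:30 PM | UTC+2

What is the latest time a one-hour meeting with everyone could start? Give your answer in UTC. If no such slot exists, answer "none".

15:15

Priya in UTC: 09:45-13:30, 14:00-16:45 (subtract 2h to convert from UTC+2).
Pita in UTC: 09:00-16:15, 16:30-18:00 (add 7h to convert from UTC-7).
Rina in UTC: 08:00-17:30 (add 7h to convert from UTC-7).
Uma in UTC: 08:00-13:00, 13:45-16:30 (subtract 2h to convert from UTC+2).
Priya ∩ Pita: 09:45-13:30, 14:00-16:15, 16:30-16:45.
Priya ∩ Pita ∩ Rina: 09:45-13:30, 14:00-16:15, 16:30-16:45.
Priya ∩ Pita ∩ Rina ∩ Uma: 09:45-13:00, 14:00-16:15.
The last common window of at least 60 minutes is 14:00-16:15; a 60-minute meeting can start as late as 15:15 and still end by 16:15.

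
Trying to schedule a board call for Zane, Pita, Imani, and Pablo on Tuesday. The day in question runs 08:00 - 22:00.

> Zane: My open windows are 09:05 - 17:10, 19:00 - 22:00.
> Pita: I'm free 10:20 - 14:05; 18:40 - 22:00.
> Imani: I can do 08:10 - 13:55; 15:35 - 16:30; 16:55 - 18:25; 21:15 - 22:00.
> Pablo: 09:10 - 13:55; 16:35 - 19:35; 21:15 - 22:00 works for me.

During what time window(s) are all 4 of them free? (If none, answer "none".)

Zane ∩ Pita: 10:20-14:05, 19:00-22:00.
Zane ∩ Pita ∩ Imani: 10:20-13:55, 21:15-22:00.
Zane ∩ Pita ∩ Imani ∩ Pablo: 10:20-13:55, 21:15-22:00.

10:20-13:55, 21:15-22:00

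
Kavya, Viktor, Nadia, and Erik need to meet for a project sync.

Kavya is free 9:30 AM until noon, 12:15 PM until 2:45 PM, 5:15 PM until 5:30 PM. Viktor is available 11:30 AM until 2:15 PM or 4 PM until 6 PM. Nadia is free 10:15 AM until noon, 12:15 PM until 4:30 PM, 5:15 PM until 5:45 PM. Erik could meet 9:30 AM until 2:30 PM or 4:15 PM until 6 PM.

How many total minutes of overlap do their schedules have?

165

Kavya ∩ Viktor: 11:30-12:00, 12:15-14:15, 17:15-17:30.
Kavya ∩ Viktor ∩ Nadia: 11:30-12:00, 12:15-14:15, 17:15-17:30.
Kavya ∩ Viktor ∩ Nadia ∩ Erik: 11:30-12:00, 12:15-14:15, 17:15-17:30.
Summing the common windows: 30 + 120 + 15 = 165 minutes.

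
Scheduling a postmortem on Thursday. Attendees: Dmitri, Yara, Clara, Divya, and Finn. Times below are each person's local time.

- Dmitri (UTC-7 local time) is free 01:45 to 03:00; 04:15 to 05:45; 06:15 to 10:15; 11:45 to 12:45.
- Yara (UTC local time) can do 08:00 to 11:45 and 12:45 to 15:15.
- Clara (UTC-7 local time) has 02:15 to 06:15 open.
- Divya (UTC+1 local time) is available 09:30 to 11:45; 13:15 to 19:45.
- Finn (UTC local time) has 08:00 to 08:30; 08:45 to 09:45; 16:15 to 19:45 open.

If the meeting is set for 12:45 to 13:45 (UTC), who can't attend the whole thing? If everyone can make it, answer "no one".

Dmitri in UTC: 08:45-10:00, 11:15-12:45, 13:15-17:15, 18:45-19:45 (add 7h to convert from UTC-7).
Yara in UTC: 08:00-11:45, 12:45-15:15.
Clara in UTC: 09:15-13:15 (add 7h to convert from UTC-7).
Divya in UTC: 08:30-10:45, 12:15-18:45 (subtract 1h to convert from UTC+1).
Finn in UTC: 08:00-08:30, 08:45-09:45, 16:15-19:45.
Dmitri: not fully free for 12:45-13:45. Yara: free for 12:45-13:45. Clara: not fully free for 12:45-13:45. Divya: free for 12:45-13:45. Finn: not fully free for 12:45-13:45.

Clara, Dmitri, Finn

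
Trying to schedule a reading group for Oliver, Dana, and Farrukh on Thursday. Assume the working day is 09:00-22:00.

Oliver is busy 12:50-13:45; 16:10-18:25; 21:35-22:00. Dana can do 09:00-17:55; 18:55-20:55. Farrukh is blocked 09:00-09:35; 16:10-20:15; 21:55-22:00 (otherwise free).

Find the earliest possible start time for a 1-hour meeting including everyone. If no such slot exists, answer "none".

09:35

Oliver free: 09:00-12:50, 13:45-16:10, 18:25-21:35 (invert busy blocks within the working day).
Dana free: 09:00-17:55, 18:55-20:55.
Farrukh free: 09:35-16:10, 20:15-21:55 (invert busy blocks within the working day).
Oliver ∩ Dana: 09:00-12:50, 13:45-16:10, 18:55-20:55.
Oliver ∩ Dana ∩ Farrukh: 09:35-12:50, 13:45-16:10, 20:15-20:55.
So the common availability across everyone is 09:35-12:50, 13:45-16:10, 20:15-20:55.
The first common window of at least 60 minutes is 09:35-12:50, so the earliest start is 09:35.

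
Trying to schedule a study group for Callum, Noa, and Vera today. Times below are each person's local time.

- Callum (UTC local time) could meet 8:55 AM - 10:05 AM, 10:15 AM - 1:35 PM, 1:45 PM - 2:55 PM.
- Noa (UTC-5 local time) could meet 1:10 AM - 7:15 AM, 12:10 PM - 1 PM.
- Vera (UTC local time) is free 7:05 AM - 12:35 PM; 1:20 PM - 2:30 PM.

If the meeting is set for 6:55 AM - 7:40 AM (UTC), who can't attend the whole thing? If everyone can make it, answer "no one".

Callum, Vera

Callum in UTC: 08:55-10:05, 10:15-13:35, 13:45-14:55.
Noa in UTC: 06:10-12:15, 17:10-18:00 (add 5h to convert from UTC-5).
Vera in UTC: 07:05-12:35, 13:20-14:30.
Callum: not fully free for 06:55-07:40. Noa: free for 06:55-07:40. Vera: not fully free for 06:55-07:40.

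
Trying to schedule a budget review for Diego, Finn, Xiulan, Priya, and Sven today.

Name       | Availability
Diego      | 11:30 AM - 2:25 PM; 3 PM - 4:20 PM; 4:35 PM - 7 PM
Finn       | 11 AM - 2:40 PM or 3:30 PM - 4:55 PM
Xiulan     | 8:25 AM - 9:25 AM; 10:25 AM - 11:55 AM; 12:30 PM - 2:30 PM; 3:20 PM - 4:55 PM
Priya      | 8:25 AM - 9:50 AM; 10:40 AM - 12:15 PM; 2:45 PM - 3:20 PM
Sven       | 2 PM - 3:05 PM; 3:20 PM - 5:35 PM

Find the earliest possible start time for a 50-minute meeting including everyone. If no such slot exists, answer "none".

none

Diego ∩ Finn: 11:30-14:25, 15:30-16:20, 16:35-16:55.
Diego ∩ Finn ∩ Xiulan: 11:30-11:55, 12:30-14:25, 15:30-16:20, 16:35-16:55.
Diego ∩ Finn ∩ Xiulan ∩ Priya: 11:30-11:55.
Diego ∩ Finn ∩ Xiulan ∩ Priya ∩ Sven: ∅.
There is no time when everyone is free.
No common window is at least 50 minutes long.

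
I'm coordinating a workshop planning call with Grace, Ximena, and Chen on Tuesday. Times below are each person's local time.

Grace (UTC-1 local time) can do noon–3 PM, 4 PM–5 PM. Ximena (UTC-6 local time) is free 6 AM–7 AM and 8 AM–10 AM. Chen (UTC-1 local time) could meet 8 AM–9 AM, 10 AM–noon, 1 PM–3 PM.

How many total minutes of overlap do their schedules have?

120

Grace in UTC: 13:00-16:00, 17:00-18:00 (add 1h to convert from UTC-1).
Ximena in UTC: 12:00-13:00, 14:00-16:00 (add 6h to convert from UTC-6).
Chen in UTC: 09:00-10:00, 11:00-13:00, 14:00-16:00 (add 1h to convert from UTC-1).
Grace ∩ Ximena: 14:00-16:00.
Grace ∩ Ximena ∩ Chen: 14:00-16:00.
So the common availability across everyone is 14:00-16:00.
That's a single block of 120 minutes.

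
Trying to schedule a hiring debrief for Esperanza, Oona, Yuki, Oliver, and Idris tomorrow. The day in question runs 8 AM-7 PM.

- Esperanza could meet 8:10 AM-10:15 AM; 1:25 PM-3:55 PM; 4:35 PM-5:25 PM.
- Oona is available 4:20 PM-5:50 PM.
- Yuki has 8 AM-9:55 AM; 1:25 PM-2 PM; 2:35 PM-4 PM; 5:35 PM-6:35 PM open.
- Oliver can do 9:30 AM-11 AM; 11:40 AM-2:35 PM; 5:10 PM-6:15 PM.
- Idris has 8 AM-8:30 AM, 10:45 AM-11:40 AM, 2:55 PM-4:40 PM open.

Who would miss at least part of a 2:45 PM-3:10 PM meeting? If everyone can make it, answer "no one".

Idris, Oliver, Oona

Esperanza: free for 14:45-15:10. Oona: not fully free for 14:45-15:10. Yuki: free for 14:45-15:10. Oliver: not fully free for 14:45-15:10. Idris: not fully free for 14:45-15:10.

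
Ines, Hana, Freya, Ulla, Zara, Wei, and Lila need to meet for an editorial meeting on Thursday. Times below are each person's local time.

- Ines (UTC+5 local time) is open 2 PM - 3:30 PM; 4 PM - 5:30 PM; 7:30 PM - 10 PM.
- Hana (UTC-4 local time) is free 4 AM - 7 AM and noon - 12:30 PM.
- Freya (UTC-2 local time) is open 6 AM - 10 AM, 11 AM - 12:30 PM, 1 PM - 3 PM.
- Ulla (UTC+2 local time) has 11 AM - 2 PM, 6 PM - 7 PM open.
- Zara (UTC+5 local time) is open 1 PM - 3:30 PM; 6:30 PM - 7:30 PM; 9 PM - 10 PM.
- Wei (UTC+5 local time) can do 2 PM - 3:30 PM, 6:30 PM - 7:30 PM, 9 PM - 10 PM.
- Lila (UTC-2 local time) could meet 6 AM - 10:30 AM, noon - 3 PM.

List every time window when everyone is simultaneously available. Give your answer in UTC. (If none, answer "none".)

Ines in UTC: 09:00-10:30, 11:00-12:30, 14:30-17:00 (subtract 5h to convert from UTC+5).
Hana in UTC: 08:00-11:00, 16:00-16:30 (add 4h to convert from UTC-4).
Freya in UTC: 08:00-12:00, 13:00-14:30, 15:00-17:00 (add 2h to convert from UTC-2).
Ulla in UTC: 09:00-12:00, 16:00-17:00 (subtract 2h to convert from UTC+2).
Zara in UTC: 08:00-10:30, 13:30-14:30, 16:00-17:00 (subtract 5h to convert from UTC+5).
Wei in UTC: 09:00-10:30, 13:30-14:30, 16:00-17:00 (subtract 5h to convert from UTC+5).
Lila in UTC: 08:00-12:30, 14:00-17:00 (add 2h to convert from UTC-2).
Ines ∩ Hana: 09:00-10:30, 16:00-16:30.
Ines ∩ Hana ∩ Freya: 09:00-10:30, 16:00-16:30.
Ines ∩ Hana ∩ Freya ∩ Ulla: 09:00-10:30, 16:00-16:30.
Ines ∩ Hana ∩ Freya ∩ Ulla ∩ Zara: 09:00-10:30, 16:00-16:30.
Ines ∩ Hana ∩ Freya ∩ Ulla ∩ Zara ∩ Wei: 09:00-10:30, 16:00-16:30.
Ines ∩ Hana ∩ Freya ∩ Ulla ∩ Zara ∩ Wei ∩ Lila: 09:00-10:30, 16:00-16:30.
So the common availability across everyone is 09:00-10:30, 16:00-16:30.

09:00-10:30, 16:00-16:30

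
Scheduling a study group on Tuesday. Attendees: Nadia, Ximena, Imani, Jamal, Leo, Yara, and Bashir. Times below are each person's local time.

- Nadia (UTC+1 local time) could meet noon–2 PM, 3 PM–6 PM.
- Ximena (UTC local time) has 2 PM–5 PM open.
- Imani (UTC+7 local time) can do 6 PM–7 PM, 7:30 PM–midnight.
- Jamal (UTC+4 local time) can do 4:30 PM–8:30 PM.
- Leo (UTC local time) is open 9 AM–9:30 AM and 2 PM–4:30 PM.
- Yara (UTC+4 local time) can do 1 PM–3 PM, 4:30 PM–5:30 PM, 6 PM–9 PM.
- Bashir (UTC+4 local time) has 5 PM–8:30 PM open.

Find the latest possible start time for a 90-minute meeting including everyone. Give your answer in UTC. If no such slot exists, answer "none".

15:00

Nadia in UTC: 11:00-13:00, 14:00-17:00 (subtract 1h to convert from UTC+1).
Ximena in UTC: 14:00-17:00.
Imani in UTC: 11:00-12:00, 12:30-17:00 (subtract 7h to convert from UTC+7).
Jamal in UTC: 12:30-16:30 (subtract 4h to convert from UTC+4).
Leo in UTC: 09:00-09:30, 14:00-16:30.
Yara in UTC: 09:00-11:00, 12:30-13:30, 14:00-17:00 (subtract 4h to convert from UTC+4).
Bashir in UTC: 13:00-16:30 (subtract 4h to convert from UTC+4).
Nadia ∩ Ximena: 14:00-17:00.
Nadia ∩ Ximena ∩ Imani: 14:00-17:00.
Nadia ∩ Ximena ∩ Imani ∩ Jamal: 14:00-16:30.
Nadia ∩ Ximena ∩ Imani ∩ Jamal ∩ Leo: 14:00-16:30.
Nadia ∩ Ximena ∩ Imani ∩ Jamal ∩ Leo ∩ Yara: 14:00-16:30.
Nadia ∩ Ximena ∩ Imani ∩ Jamal ∩ Leo ∩ Yara ∩ Bashir: 14:00-16:30.
So the common availability across everyone is 14:00-16:30.
The last common window of at least 90 minutes is 14:00-16:30; a 90-minute meeting can start as late as 15:00 and still end by 16:30.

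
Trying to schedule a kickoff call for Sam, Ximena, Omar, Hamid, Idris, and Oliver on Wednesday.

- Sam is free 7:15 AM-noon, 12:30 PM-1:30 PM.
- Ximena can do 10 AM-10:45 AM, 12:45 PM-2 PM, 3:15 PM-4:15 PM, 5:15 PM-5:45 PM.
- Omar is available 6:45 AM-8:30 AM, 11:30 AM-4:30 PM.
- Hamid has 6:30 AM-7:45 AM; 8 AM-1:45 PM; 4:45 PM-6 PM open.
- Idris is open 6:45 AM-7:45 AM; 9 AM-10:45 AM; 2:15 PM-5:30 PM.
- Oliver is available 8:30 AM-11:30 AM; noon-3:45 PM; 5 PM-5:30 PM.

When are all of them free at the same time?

none

Sam ∩ Ximena: 10:00-10:45, 12:45-13:30.
Sam ∩ Ximena ∩ Omar: 12:45-13:30.
Sam ∩ Ximena ∩ Omar ∩ Hamid: 12:45-13:30.
Sam ∩ Ximena ∩ Omar ∩ Hamid ∩ Idris: ∅.
Sam ∩ Ximena ∩ Omar ∩ Hamid ∩ Idris ∩ Oliver: ∅.
There is no time when everyone is free.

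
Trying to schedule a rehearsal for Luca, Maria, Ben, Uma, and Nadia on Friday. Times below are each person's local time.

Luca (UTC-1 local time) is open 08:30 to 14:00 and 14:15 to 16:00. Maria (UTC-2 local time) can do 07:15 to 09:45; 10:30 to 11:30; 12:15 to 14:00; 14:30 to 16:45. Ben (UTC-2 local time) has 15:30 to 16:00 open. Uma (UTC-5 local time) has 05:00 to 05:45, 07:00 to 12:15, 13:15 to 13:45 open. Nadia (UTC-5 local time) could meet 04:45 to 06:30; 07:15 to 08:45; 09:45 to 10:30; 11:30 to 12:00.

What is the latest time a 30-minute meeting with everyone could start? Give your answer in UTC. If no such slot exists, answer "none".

Luca in UTC: 09:30-15:00, 15:15-17:00 (add 1h to convert from UTC-1).
Maria in UTC: 09:15-11:45, 12:30-13:30, 14:15-16:00, 16:30-18:45 (add 2h to convert from UTC-2).
Ben in UTC: 17:30-18:00 (add 2h to convert from UTC-2).
Uma in UTC: 10:00-10:45, 12:00-17:15, 18:15-18:45 (add 5h to convert from UTC-5).
Nadia in UTC: 09:45-11:30, 12:15-13:45, 14:45-15:30, 16:30-17:00 (add 5h to convert from UTC-5).
Luca ∩ Maria: 09:30-11:45, 12:30-13:30, 14:15-15:00, 15:15-16:00, 16:30-17:00.
Luca ∩ Maria ∩ Ben: ∅.
Luca ∩ Maria ∩ Ben ∩ Uma: ∅.
Luca ∩ Maria ∩ Ben ∩ Uma ∩ Nadia: ∅.
There is no time when everyone is free.
No common window is at least 30 minutes long.

none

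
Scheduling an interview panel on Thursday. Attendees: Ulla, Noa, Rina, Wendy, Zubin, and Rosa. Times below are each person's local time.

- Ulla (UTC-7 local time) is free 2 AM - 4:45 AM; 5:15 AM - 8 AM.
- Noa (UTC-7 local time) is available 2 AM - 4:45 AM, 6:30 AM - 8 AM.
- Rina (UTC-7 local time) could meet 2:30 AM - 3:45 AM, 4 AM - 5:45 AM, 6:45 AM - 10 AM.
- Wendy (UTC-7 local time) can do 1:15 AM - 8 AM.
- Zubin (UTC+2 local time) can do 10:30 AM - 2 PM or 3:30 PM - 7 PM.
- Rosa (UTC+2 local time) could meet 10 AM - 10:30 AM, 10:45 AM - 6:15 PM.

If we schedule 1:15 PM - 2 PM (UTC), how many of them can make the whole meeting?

Ulla in UTC: 09:00-11:45, 12:15-15:00 (add 7h to convert from UTC-7).
Noa in UTC: 09:00-11:45, 13:30-15:00 (add 7h to convert from UTC-7).
Rina in UTC: 09:30-10:45, 11:00-12:45, 13:45-17:00 (add 7h to convert from UTC-7).
Wendy in UTC: 08:15-15:00 (add 7h to convert from UTC-7).
Zubin in UTC: 08:30-12:00, 13:30-17:00 (subtract 2h to convert from UTC+2).
Rosa in UTC: 08:00-08:30, 08:45-16:15 (subtract 2h to convert from UTC+2).
Ulla, Wendy, and Rosa can make the full 13:15-14:00 slot — that's 3.

3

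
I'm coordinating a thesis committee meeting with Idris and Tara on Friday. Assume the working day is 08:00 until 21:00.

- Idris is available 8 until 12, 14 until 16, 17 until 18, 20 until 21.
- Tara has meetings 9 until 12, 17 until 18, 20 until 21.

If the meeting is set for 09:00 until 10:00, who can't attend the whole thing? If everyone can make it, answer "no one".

Idris free: 08:00-12:00, 14:00-16:00, 17:00-18:00, 20:00-21:00.
Tara free: 08:00-09:00, 12:00-17:00, 18:00-20:00 (invert busy blocks within the working day).
Idris: free for 09:00-10:00. Tara: not fully free for 09:00-10:00.

Tara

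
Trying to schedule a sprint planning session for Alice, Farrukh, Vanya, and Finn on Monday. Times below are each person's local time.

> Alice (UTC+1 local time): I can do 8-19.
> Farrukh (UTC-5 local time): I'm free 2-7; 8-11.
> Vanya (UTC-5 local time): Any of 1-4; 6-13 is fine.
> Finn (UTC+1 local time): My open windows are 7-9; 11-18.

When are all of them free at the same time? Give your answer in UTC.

07:00-08:00, 11:00-12:00, 13:00-16:00

Alice in UTC: 07:00-18:00 (subtract 1h to convert from UTC+1).
Farrukh in UTC: 07:00-12:00, 13:00-16:00 (add 5h to convert from UTC-5).
Vanya in UTC: 06:00-09:00, 11:00-18:00 (add 5h to convert from UTC-5).
Finn in UTC: 06:00-08:00, 10:00-17:00 (subtract 1h to convert from UTC+1).
Alice ∩ Farrukh: 07:00-12:00, 13:00-16:00.
Alice ∩ Farrukh ∩ Vanya: 07:00-09:00, 11:00-12:00, 13:00-16:00.
Alice ∩ Farrukh ∩ Vanya ∩ Finn: 07:00-08:00, 11:00-12:00, 13:00-16:00.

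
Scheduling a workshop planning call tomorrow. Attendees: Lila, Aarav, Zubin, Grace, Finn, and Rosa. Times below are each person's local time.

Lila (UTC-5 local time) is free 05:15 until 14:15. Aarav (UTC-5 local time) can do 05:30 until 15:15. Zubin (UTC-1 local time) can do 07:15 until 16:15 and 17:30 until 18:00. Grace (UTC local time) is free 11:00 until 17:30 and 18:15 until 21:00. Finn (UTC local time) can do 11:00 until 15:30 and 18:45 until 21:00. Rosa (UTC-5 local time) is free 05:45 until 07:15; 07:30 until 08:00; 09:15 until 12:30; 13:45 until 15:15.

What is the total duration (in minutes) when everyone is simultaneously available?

Lila in UTC: 10:15-19:15 (add 5h to convert from UTC-5).
Aarav in UTC: 10:30-20:15 (add 5h to convert from UTC-5).
Zubin in UTC: 08:15-17:15, 18:30-19:00 (add 1h to convert from UTC-1).
Grace in UTC: 11:00-17:30, 18:15-21:00.
Finn in UTC: 11:00-15:30, 18:45-21:00.
Rosa in UTC: 10:45-12:15, 12:30-13:00, 14:15-17:30, 18:45-20:15 (add 5h to convert from UTC-5).
Lila ∩ Aarav: 10:30-19:15.
Lila ∩ Aarav ∩ Zubin: 10:30-17:15, 18:30-19:00.
Lila ∩ Aarav ∩ Zubin ∩ Grace: 11:00-17:15, 18:30-19:00.
Lila ∩ Aarav ∩ Zubin ∩ Grace ∩ Finn: 11:00-15:30, 18:45-19:00.
Lila ∩ Aarav ∩ Zubin ∩ Grace ∩ Finn ∩ Rosa: 11:00-12:15, 12:30-13:00, 14:15-15:30, 18:45-19:00.
Those are the intersection windows.
Summing the common windows: 75 + 30 + 75 + 15 = 195 minutes.

195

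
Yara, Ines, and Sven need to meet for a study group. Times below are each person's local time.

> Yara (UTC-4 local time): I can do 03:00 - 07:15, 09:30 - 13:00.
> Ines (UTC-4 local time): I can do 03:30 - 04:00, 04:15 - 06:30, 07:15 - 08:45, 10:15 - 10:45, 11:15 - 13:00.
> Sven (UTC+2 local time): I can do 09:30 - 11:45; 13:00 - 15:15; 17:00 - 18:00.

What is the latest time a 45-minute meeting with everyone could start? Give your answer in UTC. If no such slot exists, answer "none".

15:15

Yara in UTC: 07:00-11:15, 13:30-17:00 (add 4h to convert from UTC-4).
Ines in UTC: 07:30-08:00, 08:15-10:30, 11:15-12:45, 14:15-14:45, 15:15-17:00 (add 4h to convert from UTC-4).
Sven in UTC: 07:30-09:45, 11:00-13:15, 15:00-16:00 (subtract 2h to convert from UTC+2).
Yara ∩ Ines: 07:30-08:00, 08:15-10:30, 14:15-14:45, 15:15-17:00.
Yara ∩ Ines ∩ Sven: 07:30-08:00, 08:15-09:45, 15:15-16:00.
The last common window of at least 45 minutes is 15:15-16:00; a 45-minute meeting can start as late as 15:15 and still end by 16:00.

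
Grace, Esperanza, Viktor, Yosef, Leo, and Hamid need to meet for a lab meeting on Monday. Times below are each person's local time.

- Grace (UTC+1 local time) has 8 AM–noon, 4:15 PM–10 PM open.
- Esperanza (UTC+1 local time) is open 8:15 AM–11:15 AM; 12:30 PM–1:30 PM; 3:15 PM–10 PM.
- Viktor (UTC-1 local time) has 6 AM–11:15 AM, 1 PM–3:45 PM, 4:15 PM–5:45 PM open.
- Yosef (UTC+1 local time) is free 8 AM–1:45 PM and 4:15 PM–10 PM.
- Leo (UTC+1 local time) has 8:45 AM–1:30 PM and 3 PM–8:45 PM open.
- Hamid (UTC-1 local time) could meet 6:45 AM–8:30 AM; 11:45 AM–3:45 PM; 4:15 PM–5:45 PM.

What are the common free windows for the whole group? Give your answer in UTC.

Grace in UTC: 07:00-11:00, 15:15-21:00 (subtract 1h to convert from UTC+1).
Esperanza in UTC: 07:15-10:15, 11:30-12:30, 14:15-21:00 (subtract 1h to convert from UTC+1).
Viktor in UTC: 07:00-12:15, 14:00-16:45, 17:15-18:45 (add 1h to convert from UTC-1).
Yosef in UTC: 07:00-12:45, 15:15-21:00 (subtract 1h to convert from UTC+1).
Leo in UTC: 07:45-12:30, 14:00-19:45 (subtract 1h to convert from UTC+1).
Hamid in UTC: 07:45-09:30, 12:45-16:45, 17:15-18:45 (add 1h to convert from UTC-1).
Grace ∩ Esperanza: 07:15-10:15, 15:15-21:00.
Grace ∩ Esperanza ∩ Viktor: 07:15-10:15, 15:15-16:45, 17:15-18:45.
Grace ∩ Esperanza ∩ Viktor ∩ Yosef: 07:15-10:15, 15:15-16:45, 17:15-18:45.
Grace ∩ Esperanza ∩ Viktor ∩ Yosef ∩ Leo: 07:45-10:15, 15:15-16:45, 17:15-18:45.
Grace ∩ Esperanza ∩ Viktor ∩ Yosef ∩ Leo ∩ Hamid: 07:45-09:30, 15:15-16:45, 17:15-18:45.

07:45-09:30, 15:15-16:45, 17:15-18:45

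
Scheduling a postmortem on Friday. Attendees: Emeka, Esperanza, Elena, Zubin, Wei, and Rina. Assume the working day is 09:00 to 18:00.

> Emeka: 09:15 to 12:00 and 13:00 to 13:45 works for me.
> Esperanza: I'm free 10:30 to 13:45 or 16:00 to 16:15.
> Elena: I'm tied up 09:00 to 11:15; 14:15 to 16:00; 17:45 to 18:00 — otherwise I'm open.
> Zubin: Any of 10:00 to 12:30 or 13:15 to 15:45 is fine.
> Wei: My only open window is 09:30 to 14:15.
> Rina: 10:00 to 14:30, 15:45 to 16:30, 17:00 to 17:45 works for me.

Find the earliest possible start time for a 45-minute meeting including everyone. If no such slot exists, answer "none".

11:15

Emeka free: 09:15-12:00, 13:00-13:45.
Esperanza free: 10:30-13:45, 16:00-16:15.
Elena free: 11:15-14:15, 16:00-17:45 (invert busy blocks within the working day).
Zubin free: 10:00-12:30, 13:15-15:45.
Wei free: 09:30-14:15.
Rina free: 10:00-14:30, 15:45-16:30, 17:00-17:45.
Emeka ∩ Esperanza: 10:30-12:00, 13:00-13:45.
Emeka ∩ Esperanza ∩ Elena: 11:15-12:00, 13:00-13:45.
Emeka ∩ Esperanza ∩ Elena ∩ Zubin: 11:15-12:00, 13:15-13:45.
Emeka ∩ Esperanza ∩ Elena ∩ Zubin ∩ Wei: 11:15-12:00, 13:15-13:45.
Emeka ∩ Esperanza ∩ Elena ∩ Zubin ∩ Wei ∩ Rina: 11:15-12:00, 13:15-13:45.
So the common availability across everyone is 11:15-12:00, 13:15-13:45.
The first common window of at least 45 minutes is 11:15-12:00, so the earliest start is 11:15.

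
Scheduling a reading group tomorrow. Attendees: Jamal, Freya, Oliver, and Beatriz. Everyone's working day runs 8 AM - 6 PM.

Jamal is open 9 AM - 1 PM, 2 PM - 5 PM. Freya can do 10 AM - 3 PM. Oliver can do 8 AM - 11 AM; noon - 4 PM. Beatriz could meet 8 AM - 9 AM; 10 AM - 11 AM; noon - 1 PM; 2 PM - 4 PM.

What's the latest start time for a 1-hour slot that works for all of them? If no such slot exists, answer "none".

Jamal ∩ Freya: 10:00-13:00, 14:00-15:00.
Jamal ∩ Freya ∩ Oliver: 10:00-11:00, 12:00-13:00, 14:00-15:00.
Jamal ∩ Freya ∩ Oliver ∩ Beatriz: 10:00-11:00, 12:00-13:00, 14:00-15:00.
So the common availability across everyone is 10:00-11:00, 12:00-13:00, 14:00-15:00.
The last common window of at least 60 minutes is 14:00-15:00; a 60-minute meeting can start as late as 14:00 and still end by 15:00.

14:00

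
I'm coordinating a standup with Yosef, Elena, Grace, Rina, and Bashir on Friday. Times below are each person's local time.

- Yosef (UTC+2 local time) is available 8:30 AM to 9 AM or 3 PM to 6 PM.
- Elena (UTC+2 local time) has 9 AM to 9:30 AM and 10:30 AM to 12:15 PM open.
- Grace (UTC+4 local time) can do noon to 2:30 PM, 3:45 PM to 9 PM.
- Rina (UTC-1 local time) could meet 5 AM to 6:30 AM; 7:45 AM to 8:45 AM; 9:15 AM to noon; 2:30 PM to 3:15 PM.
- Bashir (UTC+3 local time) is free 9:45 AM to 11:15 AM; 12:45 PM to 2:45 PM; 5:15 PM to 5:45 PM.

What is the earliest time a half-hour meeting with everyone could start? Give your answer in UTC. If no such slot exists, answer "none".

none

Yosef in UTC: 06:30-07:00, 13:00-16:00 (subtract 2h to convert from UTC+2).
Elena in UTC: 07:00-07:30, 08:30-10:15 (subtract 2h to convert from UTC+2).
Grace in UTC: 08:00-10:30, 11:45-17:00 (subtract 4h to convert from UTC+4).
Rina in UTC: 06:00-07:30, 08:45-09:45, 10:15-13:00, 15:30-16:15 (add 1h to convert from UTC-1).
Bashir in UTC: 06:45-08:15, 09:45-11:45, 14:15-14:45 (subtract 3h to convert from UTC+3).
Yosef ∩ Elena: ∅.
Yosef ∩ Elena ∩ Grace: ∅.
Yosef ∩ Elena ∩ Grace ∩ Rina: ∅.
Yosef ∩ Elena ∩ Grace ∩ Rina ∩ Bashir: ∅.
There is no time when everyone is free.
No common window is at least 30 minutes long.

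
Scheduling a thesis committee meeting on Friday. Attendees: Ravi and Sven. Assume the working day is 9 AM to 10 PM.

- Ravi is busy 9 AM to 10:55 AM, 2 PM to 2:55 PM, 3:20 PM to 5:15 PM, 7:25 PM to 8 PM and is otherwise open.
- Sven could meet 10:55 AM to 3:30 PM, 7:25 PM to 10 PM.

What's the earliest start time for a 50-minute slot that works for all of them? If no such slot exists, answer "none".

10:55

Ravi free: 10:55-14:00, 14:55-15:20, 17:15-19:25, 20:00-22:00 (invert busy blocks within the working day).
Sven free: 10:55-15:30, 19:25-22:00.
Ravi ∩ Sven: 10:55-14:00, 14:55-15:20, 20:00-22:00.
The first common window of at least 50 minutes is 10:55-14:00, so the earliest start is 10:55.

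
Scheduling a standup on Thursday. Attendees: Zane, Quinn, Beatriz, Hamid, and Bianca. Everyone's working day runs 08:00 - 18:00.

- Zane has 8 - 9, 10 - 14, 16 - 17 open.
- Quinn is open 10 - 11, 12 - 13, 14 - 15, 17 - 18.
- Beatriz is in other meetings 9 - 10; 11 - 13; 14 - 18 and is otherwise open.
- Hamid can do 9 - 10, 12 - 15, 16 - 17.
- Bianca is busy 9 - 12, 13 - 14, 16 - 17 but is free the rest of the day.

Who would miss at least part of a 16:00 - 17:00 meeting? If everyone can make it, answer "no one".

Beatriz, Bianca, Quinn

Zane free: 08:00-09:00, 10:00-14:00, 16:00-17:00.
Quinn free: 10:00-11:00, 12:00-13:00, 14:00-15:00, 17:00-18:00.
Beatriz free: 08:00-09:00, 10:00-11:00, 13:00-14:00 (invert busy blocks within the working day).
Hamid free: 09:00-10:00, 12:00-15:00, 16:00-17:00.
Bianca free: 08:00-09:00, 12:00-13:00, 14:00-16:00, 17:00-18:00 (invert busy blocks within the working day).
Zane: free for 16:00-17:00. Quinn: not fully free for 16:00-17:00. Beatriz: not fully free for 16:00-17:00. Hamid: free for 16:00-17:00. Bianca: not fully free for 16:00-17:00.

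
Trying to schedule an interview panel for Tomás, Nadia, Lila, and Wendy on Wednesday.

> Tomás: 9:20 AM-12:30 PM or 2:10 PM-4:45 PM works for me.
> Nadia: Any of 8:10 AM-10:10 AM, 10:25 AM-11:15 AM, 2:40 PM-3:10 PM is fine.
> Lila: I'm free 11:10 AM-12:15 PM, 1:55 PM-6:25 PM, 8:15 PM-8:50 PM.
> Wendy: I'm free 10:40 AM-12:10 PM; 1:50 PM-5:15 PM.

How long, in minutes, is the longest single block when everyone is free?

Tomás ∩ Nadia: 09:20-10:10, 10:25-11:15, 14:40-15:10.
Tomás ∩ Nadia ∩ Lila: 11:10-11:15, 14:40-15:10.
Tomás ∩ Nadia ∩ Lila ∩ Wendy: 11:10-11:15, 14:40-15:10.
The longest is 14:40-15:10 at 30 minutes.

30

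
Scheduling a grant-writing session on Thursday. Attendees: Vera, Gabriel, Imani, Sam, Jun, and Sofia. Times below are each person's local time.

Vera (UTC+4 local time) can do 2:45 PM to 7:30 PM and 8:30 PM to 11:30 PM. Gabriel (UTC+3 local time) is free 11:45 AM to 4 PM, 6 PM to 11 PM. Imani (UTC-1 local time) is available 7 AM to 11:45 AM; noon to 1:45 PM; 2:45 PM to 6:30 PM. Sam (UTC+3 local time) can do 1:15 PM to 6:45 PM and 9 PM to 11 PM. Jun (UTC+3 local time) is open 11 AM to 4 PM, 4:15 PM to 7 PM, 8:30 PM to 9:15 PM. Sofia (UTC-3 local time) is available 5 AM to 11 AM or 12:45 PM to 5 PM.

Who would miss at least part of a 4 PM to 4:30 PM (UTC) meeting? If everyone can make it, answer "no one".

Jun, Sam, Vera

Vera in UTC: 10:45-15:30, 16:30-19:30 (subtract 4h to convert from UTC+4).
Gabriel in UTC: 08:45-13:00, 15:00-20:00 (subtract 3h to convert from UTC+3).
Imani in UTC: 08:00-12:45, 13:00-14:45, 15:45-19:30 (add 1h to convert from UTC-1).
Sam in UTC: 10:15-15:45, 18:00-20:00 (subtract 3h to convert from UTC+3).
Jun in UTC: 08:00-13:00, 13:15-16:00, 17:30-18:15 (subtract 3h to convert from UTC+3).
Sofia in UTC: 08:00-14:00, 15:45-20:00 (add 3h to convert from UTC-3).
Vera: not fully free for 16:00-16:30. Gabriel: free for 16:00-16:30. Imani: free for 16:00-16:30. Sam: not fully free for 16:00-16:30. Jun: not fully free for 16:00-16:30. Sofia: free for 16:00-16:30.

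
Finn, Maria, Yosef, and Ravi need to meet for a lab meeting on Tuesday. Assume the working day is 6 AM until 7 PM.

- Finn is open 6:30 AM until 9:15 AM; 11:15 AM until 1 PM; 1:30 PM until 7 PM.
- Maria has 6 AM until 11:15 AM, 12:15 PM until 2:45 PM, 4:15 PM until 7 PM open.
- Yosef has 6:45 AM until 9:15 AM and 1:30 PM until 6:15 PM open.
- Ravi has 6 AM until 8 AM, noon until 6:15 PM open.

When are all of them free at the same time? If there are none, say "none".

06:45-08:00, 13:30-14:45, 16:15-18:15

Finn ∩ Maria: 06:30-09:15, 12:15-13:00, 13:30-14:45, 16:15-19:00.
Finn ∩ Maria ∩ Yosef: 06:45-09:15, 13:30-14:45, 16:15-18:15.
Finn ∩ Maria ∩ Yosef ∩ Ravi: 06:45-08:00, 13:30-14:45, 16:15-18:15.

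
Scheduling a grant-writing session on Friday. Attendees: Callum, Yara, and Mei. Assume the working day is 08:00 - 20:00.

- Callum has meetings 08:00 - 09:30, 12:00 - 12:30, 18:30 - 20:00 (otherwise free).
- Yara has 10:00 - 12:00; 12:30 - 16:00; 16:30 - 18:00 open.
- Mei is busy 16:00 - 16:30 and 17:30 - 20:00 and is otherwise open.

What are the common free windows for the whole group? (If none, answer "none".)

Callum free: 09:30-12:00, 12:30-18:30 (invert busy blocks within the working day).
Yara free: 10:00-12:00, 12:30-16:00, 16:30-18:00.
Mei free: 08:00-16:00, 16:30-17:30 (invert busy blocks within the working day).
Callum ∩ Yara: 10:00-12:00, 12:30-16:00, 16:30-18:00.
Callum ∩ Yara ∩ Mei: 10:00-12:00, 12:30-16:00, 16:30-17:30.

10:00-12:00, 12:30-16:00, 16:30-17:30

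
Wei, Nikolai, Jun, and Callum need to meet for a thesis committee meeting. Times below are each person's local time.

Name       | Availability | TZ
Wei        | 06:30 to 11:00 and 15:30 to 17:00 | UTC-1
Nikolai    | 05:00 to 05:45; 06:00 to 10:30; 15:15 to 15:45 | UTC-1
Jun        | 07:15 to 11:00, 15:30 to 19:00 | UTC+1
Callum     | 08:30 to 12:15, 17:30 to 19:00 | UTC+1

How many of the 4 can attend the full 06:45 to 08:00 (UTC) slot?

1

Wei in UTC: 07:30-12:00, 16:30-18:00 (add 1h to convert from UTC-1).
Nikolai in UTC: 06:00-06:45, 07:00-11:30, 16:15-16:45 (add 1h to convert from UTC-1).
Jun in UTC: 06:15-10:00, 14:30-18:00 (subtract 1h to convert from UTC+1).
Callum in UTC: 07:30-11:15, 16:30-18:00 (subtract 1h to convert from UTC+1).
Jun can make the full 06:45-08:00 slot — that's 1.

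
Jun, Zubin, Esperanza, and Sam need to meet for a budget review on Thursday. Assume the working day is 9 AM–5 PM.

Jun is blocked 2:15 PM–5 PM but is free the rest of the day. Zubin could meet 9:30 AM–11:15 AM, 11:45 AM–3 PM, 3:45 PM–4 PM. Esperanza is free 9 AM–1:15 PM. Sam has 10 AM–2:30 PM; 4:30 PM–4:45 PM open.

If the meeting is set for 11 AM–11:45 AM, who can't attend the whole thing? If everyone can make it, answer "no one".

Jun free: 09:00-14:15 (invert busy blocks within the working day).
Zubin free: 09:30-11:15, 11:45-15:00, 15:45-16:00.
Esperanza free: 09:00-13:15.
Sam free: 10:00-14:30, 16:30-16:45.
Jun: free for 11:00-11:45. Zubin: not fully free for 11:00-11:45. Esperanza: free for 11:00-11:45. Sam: free for 11:00-11:45.

Zubin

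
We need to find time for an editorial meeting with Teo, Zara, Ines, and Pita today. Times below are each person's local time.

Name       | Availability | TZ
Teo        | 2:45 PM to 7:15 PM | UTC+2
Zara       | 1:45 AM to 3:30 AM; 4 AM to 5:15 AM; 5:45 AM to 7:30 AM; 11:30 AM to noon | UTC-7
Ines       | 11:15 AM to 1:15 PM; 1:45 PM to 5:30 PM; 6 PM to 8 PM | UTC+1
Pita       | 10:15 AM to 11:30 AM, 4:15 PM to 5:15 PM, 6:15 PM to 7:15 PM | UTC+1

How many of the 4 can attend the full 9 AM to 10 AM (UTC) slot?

1

Teo in UTC: 12:45-17:15 (subtract 2h to convert from UTC+2).
Zara in UTC: 08:45-10:30, 11:00-12:15, 12:45-14:30, 18:30-19:00 (add 7h to convert from UTC-7).
Ines in UTC: 10:15-12:15, 12:45-16:30, 17:00-19:00 (subtract 1h to convert from UTC+1).
Pita in UTC: 09:15-10:30, 15:15-16:15, 17:15-18:15 (subtract 1h to convert from UTC+1).
Zara can make the full 09:00-10:00 slot — that's 1.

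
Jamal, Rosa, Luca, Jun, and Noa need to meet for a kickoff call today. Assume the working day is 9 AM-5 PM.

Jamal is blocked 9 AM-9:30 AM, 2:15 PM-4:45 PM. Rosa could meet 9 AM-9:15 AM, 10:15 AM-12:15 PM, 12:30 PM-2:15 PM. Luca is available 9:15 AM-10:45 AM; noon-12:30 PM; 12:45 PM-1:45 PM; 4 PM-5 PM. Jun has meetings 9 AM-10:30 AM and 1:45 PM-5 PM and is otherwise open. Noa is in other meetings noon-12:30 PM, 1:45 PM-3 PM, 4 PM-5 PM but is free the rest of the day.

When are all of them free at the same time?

10:30-10:45, 12:45-13:45

Jamal free: 09:30-14:15, 16:45-17:00 (invert busy blocks within the working day).
Rosa free: 09:00-09:15, 10:15-12:15, 12:30-14:15.
Luca free: 09:15-10:45, 12:00-12:30, 12:45-13:45, 16:00-17:00.
Jun free: 10:30-13:45 (invert busy blocks within the working day).
Noa free: 09:00-12:00, 12:30-13:45, 15:00-16:00 (invert busy blocks within the working day).
Jamal ∩ Rosa: 10:15-12:15, 12:30-14:15.
Jamal ∩ Rosa ∩ Luca: 10:15-10:45, 12:00-12:15, 12:45-13:45.
Jamal ∩ Rosa ∩ Luca ∩ Jun: 10:30-10:45, 12:00-12:15, 12:45-13:45.
Jamal ∩ Rosa ∩ Luca ∩ Jun ∩ Noa: 10:30-10:45, 12:45-13:45.
So the common availability across everyone is 10:30-10:45, 12:45-13:45.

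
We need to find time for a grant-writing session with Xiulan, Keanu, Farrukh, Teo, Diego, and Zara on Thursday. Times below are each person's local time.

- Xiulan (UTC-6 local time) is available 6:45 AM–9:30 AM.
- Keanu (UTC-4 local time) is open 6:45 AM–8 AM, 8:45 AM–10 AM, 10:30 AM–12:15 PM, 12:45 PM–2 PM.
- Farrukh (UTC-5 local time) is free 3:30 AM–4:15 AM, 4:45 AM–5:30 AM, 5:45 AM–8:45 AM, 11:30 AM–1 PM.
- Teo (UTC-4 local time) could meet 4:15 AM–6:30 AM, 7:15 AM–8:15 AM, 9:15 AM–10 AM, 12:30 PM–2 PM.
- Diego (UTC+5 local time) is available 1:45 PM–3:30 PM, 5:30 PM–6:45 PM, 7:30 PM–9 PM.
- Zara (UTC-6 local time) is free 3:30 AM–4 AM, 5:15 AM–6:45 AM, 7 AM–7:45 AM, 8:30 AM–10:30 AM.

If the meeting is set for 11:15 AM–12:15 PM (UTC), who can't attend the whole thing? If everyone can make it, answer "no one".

Xiulan in UTC: 12:45-15:30 (add 6h to convert from UTC-6).
Keanu in UTC: 10:45-12:00, 12:45-14:00, 14:30-16:15, 16:45-18:00 (add 4h to convert from UTC-4).
Farrukh in UTC: 08:30-09:15, 09:45-10:30, 10:45-13:45, 16:30-18:00 (add 5h to convert from UTC-5).
Teo in UTC: 08:15-10:30, 11:15-12:15, 13:15-14:00, 16:30-18:00 (add 4h to convert from UTC-4).
Diego in UTC: 08:45-10:30, 12:30-13:45, 14:30-16:00 (subtract 5h to convert from UTC+5).
Zara in UTC: 09:30-10:00, 11:15-12:45, 13:00-13:45, 14:30-16:30 (add 6h to convert from UTC-6).
Xiulan: not fully free for 11:15-12:15. Keanu: not fully free for 11:15-12:15. Farrukh: free for 11:15-12:15. Teo: free for 11:15-12:15. Diego: not fully free for 11:15-12:15. Zara: free for 11:15-12:15.

Diego, Keanu, Xiulan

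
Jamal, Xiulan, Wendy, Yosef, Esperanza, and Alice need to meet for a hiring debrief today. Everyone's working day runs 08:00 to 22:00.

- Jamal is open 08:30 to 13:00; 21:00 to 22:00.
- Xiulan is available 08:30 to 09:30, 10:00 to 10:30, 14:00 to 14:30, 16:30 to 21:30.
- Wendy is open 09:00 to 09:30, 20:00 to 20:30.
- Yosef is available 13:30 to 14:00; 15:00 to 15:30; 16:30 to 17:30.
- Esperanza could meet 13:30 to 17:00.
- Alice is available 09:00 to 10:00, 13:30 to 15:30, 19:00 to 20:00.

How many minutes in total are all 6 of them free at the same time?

Jamal ∩ Xiulan: 08:30-09:30, 10:00-10:30, 21:00-21:30.
Jamal ∩ Xiulan ∩ Wendy: 09:00-09:30.
Jamal ∩ Xiulan ∩ Wendy ∩ Yosef: ∅.
Jamal ∩ Xiulan ∩ Wendy ∩ Yosef ∩ Esperanza: ∅.
Jamal ∩ Xiulan ∩ Wendy ∩ Yosef ∩ Esperanza ∩ Alice: ∅.
There is no time when everyone is free.
There is no common window, so the total is 0 minutes.

0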